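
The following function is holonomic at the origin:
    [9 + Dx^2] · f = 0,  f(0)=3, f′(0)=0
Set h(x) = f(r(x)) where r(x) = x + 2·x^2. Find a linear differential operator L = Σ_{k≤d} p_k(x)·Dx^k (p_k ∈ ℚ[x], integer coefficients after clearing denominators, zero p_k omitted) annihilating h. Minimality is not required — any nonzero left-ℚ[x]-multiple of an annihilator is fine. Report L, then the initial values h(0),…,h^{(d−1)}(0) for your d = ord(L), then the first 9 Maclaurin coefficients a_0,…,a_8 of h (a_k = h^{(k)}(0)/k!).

f: a_k = 3, 0, -27/2, 0, 81/8, 0, -243/80, 0, 2187/4480, …
L₀ from L_f via x↦r, Dx↦r'^{-1}Dx.
L = (9 + 108·x + 432·x^2 + 576·x^3) - 4·Dx + (1 + 4·x)·Dx^2  (order 2).
h: a_k = 3, 0, -27/2, -54, -351/8, 81, 19197/80, 5751/20, -88533/4480, …
ICs: h(0) = 3, h′(0) = 0.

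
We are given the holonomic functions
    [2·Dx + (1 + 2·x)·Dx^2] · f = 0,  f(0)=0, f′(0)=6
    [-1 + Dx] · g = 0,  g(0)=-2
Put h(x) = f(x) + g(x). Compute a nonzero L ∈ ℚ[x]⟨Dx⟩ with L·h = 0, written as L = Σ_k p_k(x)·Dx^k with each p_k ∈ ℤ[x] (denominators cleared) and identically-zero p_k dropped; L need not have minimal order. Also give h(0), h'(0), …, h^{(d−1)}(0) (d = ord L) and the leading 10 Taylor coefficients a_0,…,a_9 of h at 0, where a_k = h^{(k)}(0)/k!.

f: a_k = 0, 6, -6, 8, -12, 96/5, -32, 384/7, -96, 512/3, …
g: a_k = -2, -2, -1, -1/3, -1/12, -1/60, -1/360, -1/2520, -1/20160, -1/181440, …
f+g: L₀ = lclm(L_f,L_g), ord ≤ 2+1.
L = (-10 - 4·x)·Dx + (7 - 4·x - 4·x^2)·Dx^2 + (3 + 8·x + 4·x^2)·Dx^3  (order 3).
h: a_k = -2, 4, -7, 23/3, -145/12, 1151/60, -11521/360, 138239/2520, -1935361/20160, 30965759/181440, …
ICs: h(0) = -2, h′(0) = 4, h′′(0) = -14.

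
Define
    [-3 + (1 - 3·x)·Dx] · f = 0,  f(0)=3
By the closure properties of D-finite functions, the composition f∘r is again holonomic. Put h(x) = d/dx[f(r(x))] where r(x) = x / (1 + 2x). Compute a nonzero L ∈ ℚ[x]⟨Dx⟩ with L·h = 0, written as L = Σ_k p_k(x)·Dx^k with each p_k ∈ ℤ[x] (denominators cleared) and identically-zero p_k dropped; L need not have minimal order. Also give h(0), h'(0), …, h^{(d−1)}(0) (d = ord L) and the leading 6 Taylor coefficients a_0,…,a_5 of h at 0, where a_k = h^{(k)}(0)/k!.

L = 4 + (-2 + 2·x)·Dx  (order 1).
h: a_k = 9, 18, 27, 36, 45, 54, …
ICs: h(0) = 9.

f: a_k = 3, 9, 27, 81, 243, 729, …
h₀=f(r): pull back L_f along r ⇒ L₀.
Differentiate: ansatz ord ≤ ord L₀ ⇒ L.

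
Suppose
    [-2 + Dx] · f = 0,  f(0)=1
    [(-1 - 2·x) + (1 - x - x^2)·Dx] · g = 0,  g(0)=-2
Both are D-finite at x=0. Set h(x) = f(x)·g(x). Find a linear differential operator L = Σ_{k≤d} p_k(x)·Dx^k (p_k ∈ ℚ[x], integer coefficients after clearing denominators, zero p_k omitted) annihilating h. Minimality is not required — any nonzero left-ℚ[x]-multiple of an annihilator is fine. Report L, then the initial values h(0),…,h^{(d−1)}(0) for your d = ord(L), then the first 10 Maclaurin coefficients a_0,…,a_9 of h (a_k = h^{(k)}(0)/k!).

L = (3 - 2·x^2) + (-1 + x + x^2)·Dx  (order 1).
h: a_k = -2, -6, -12, -62/3, -34, -276/5, -4022/45, -5062/35, -24572/105, -1073474/2835, …
ICs: h(0) = -2.

f: a_k = 1, 2, 2, 4/3, 2/3, 4/15, 4/45, 8/315, 2/315, 4/2835, …
g: a_k = -2, -2, -4, -6, -10, -16, -26, -42, -68, -110, …
f·g: L₀ = L_f ⊗_s L_g, ord ≤ 1·1.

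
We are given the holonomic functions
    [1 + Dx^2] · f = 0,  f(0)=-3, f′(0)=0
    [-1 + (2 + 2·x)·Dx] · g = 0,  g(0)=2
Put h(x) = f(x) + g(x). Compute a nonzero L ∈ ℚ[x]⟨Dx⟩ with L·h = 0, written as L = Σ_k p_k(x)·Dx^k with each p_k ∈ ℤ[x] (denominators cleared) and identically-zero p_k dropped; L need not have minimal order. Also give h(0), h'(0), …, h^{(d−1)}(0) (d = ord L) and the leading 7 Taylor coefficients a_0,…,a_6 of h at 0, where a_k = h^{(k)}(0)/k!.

f: a_k = -3, 0, 3/2, 0, -1/8, 0, 1/240, …
g: a_k = 2, 1, -1/4, 1/8, -5/64, 7/128, -21/512, …
f+g: L₀ = lclm(L_f,L_g), ord ≤ 2+1.
L = (-7 - 8·x - 4·x^2) + (6 + 22·x + 24·x^2 + 8·x^3)·Dx + (-7 - 8·x - 4·x^2)·Dx^2 + (6 + 22·x + 24·x^2 + 8·x^3)·Dx^3  (order 3).
h: a_k = -1, 1, 5/4, 1/8, -13/64, 7/128, -283/7680, …
ICs: h(0) = -1, h′(0) = 1, h′′(0) = 5/2.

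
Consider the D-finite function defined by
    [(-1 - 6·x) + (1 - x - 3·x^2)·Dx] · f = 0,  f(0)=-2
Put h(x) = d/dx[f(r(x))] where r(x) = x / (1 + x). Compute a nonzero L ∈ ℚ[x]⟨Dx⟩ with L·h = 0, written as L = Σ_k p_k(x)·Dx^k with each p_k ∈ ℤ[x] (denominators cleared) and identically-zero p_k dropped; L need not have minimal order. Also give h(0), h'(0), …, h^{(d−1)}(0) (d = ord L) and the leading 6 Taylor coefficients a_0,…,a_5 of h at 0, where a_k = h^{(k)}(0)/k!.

L = (6 + 18·x + 72·x^2 + 42·x^3) + (-1 - 9·x - 12·x^2 + 17·x^3 + 21·x^4)·Dx  (order 1).
h: a_k = -2, -12, 0, -72, 90, -432, …
ICs: h(0) = -2.

f: a_k = -2, -2, -8, -14, -38, -80, …
Change of var in L_f (x↦r) gives L₀.
Differentiate: ansatz ord ≤ ord L₀ ⇒ L.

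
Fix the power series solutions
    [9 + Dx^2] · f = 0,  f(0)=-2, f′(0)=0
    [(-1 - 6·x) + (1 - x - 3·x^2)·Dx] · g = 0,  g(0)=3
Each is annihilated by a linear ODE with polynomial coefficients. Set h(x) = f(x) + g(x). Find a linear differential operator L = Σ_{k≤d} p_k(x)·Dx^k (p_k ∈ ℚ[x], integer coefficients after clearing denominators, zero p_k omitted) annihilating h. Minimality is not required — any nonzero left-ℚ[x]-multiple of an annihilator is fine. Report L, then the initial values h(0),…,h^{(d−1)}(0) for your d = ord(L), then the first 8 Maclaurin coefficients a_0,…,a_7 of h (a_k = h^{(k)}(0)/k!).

L = (-459 - 2916·x - 1539·x^2 - 3888·x^3 - 3645·x^4 - 4374·x^5) + (153 - 153·x - 378·x^2 + 405·x^3 - 2187·x^5 - 2187·x^6)·Dx + (-51 - 324·x - 171·x^2 - 432·x^3 - 405·x^4 - 486·x^5)·Dx^2 + (17 - 17·x - 42·x^2 + 45·x^3 - 243·x^5 - 243·x^6)·Dx^3  (order 3).
h: a_k = 1, 3, 21, 21, 201/4, 120, 11721/40, 651, …
ICs: h(0) = 1, h′(0) = 3, h′′(0) = 42.

f: a_k = -2, 0, 9, 0, -27/4, 0, 81/40, 0, …
g: a_k = 3, 3, 12, 21, 57, 120, 291, 651, …
f+g: L₀ = lclm(L_f,L_g), ord ≤ 2+1.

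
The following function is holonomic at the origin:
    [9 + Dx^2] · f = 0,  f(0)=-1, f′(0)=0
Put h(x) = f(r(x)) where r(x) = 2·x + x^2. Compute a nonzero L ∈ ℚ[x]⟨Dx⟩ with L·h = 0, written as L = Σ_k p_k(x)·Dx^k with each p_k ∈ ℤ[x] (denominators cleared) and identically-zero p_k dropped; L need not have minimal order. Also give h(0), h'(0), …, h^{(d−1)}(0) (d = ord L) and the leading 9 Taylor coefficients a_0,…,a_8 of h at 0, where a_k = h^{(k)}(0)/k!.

L = (36 + 108·x + 108·x^2 + 36·x^3) - Dx + (1 + x)·Dx^2  (order 2).
h: a_k = -1, 0, 18, 18, -99/2, -108, -81/5, 837/5, 55431/280, …
ICs: h(0) = -1, h′(0) = 0.

f: a_k = -1, 0, 9/2, 0, -27/8, 0, 81/80, 0, -729/4480, …
h₀=f(r): pull back L_f along r ⇒ L₀.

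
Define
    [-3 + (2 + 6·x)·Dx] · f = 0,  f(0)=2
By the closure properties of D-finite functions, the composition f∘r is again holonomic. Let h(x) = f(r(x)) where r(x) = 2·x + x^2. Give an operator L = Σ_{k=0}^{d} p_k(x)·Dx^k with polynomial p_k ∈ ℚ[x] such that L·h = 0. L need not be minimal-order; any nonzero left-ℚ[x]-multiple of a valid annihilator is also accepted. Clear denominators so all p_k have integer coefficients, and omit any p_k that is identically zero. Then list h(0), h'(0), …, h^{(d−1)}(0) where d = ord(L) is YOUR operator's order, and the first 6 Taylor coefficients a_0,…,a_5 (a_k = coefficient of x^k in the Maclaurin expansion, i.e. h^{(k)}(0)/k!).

f: a_k = 2, 3, -9/4, 27/8, -405/64, 1701/128, …
Change of var in L_f (x↦r) gives L₀.
L = (-3 - 3·x) + (1 + 6·x + 3·x^2)·Dx  (order 1).
h: a_k = 2, 6, -6, 18, -63, 243, …
ICs: h(0) = 2.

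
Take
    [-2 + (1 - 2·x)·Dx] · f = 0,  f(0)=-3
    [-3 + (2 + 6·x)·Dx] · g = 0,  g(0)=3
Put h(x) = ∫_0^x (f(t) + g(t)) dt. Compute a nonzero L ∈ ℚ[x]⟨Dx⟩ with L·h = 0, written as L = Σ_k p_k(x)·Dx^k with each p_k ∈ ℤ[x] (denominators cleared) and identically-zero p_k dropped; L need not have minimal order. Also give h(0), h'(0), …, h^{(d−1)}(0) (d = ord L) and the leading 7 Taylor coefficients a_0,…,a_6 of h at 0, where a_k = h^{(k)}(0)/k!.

L = (-66 - 108·x)·Dx + (41 + 156·x + 324·x^2)·Dx^2 + (-2 - 38·x - 24·x^2 + 216·x^3)·Dx^3  (order 3).
h: a_k = 0, 0, -3/4, -41/8, -303/64, -7359/640, -6491/512, …
ICs: h(0) = 0, h′(0) = 0, h′′(0) = -3/2.

f: a_k = -3, -6, -12, -24, -48, -96, -192, …
g: a_k = 3, 9/2, -27/8, 81/16, -1215/128, 5103/256, -45927/1024, …
L₀ := lclm(L_f,L_g); ord L₀ ≤ 1+1.
h=∫₀ˣh₀: take L = L₀·Dx.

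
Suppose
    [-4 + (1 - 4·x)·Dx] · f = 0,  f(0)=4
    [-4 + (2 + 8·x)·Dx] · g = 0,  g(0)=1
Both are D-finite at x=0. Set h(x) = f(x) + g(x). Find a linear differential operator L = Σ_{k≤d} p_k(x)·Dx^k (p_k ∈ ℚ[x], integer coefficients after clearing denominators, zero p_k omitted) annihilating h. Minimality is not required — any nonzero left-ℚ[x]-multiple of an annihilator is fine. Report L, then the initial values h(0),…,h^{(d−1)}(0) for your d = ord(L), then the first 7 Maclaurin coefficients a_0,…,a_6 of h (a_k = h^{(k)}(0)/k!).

L = (-40 - 96·x) + (18 + 112·x + 288·x^2)·Dx + (-1 - 12·x + 16·x^2 + 192·x^3)·Dx^2  (order 2).
h: a_k = 5, 18, 62, 260, 1014, 4124, 16300, …
ICs: h(0) = 5, h′(0) = 18.

f: a_k = 4, 16, 64, 256, 1024, 4096, 16384, …
g: a_k = 1, 2, -2, 4, -10, 28, -84, …
Weyl lclm of L_f,L_g ⇒ L₀ (ord ≤ 2).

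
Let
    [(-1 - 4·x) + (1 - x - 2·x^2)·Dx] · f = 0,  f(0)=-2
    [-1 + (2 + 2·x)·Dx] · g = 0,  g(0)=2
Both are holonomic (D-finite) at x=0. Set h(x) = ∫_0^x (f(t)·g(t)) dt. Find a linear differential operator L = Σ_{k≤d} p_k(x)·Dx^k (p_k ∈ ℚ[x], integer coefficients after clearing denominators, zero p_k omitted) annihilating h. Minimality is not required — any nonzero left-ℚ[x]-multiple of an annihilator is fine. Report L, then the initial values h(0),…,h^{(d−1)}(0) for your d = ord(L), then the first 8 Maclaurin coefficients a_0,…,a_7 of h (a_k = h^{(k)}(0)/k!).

f: a_k = -2, -2, -6, -10, -22, -42, -86, -170, …
g: a_k = 2, 1, -1/4, 1/8, -5/64, 7/128, -21/512, 33/1024, …
f·g: L₀ = L_f ⊗_s L_g, ord ≤ 1·1.
Integrate: L := L₀·Dx.
L = (3 + 6·x)·Dx + (-2 + 2·x + 4·x^2)·Dx^2  (order 2).
h: a_k = 0, -4, -3, -9/2, -103/16, -1683/160, -2223/128, -53583/1792, …
ICs: h(0) = 0, h′(0) = -4.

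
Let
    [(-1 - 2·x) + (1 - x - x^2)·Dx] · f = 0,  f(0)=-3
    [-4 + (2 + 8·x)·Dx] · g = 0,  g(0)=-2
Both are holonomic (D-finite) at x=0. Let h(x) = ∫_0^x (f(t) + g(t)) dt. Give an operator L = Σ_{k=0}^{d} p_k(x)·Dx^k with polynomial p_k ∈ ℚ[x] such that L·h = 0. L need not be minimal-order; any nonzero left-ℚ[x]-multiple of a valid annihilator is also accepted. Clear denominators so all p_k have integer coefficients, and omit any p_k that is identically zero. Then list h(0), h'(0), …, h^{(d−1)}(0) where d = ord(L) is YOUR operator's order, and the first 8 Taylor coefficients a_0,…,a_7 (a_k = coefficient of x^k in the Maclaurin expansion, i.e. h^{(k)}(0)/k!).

f: a_k = -3, -3, -6, -9, -15, -24, -39, -63, …
g: a_k = -2, -4, 4, -8, 20, -56, 168, -528, …
Sum ⇒ L₀ = lclm(L_f,L_g) in ℚ(x)⟨Dx⟩.
Integrate: L := L₀·Dx.
L = (-12 - 48·x - 48·x^2 - 40·x^3)·Dx + (8 + 30·x + 114·x^2 + 152·x^3 + 100·x^4)·Dx^2 + (1 - 5·x - 39·x^2 + 6·x^3 + 82·x^4 + 40·x^5)·Dx^3  (order 3).
h: a_k = 0, -5, -7/2, -2/3, -17/4, 1, -40/3, 129/7, …
ICs: h(0) = 0, h′(0) = -5, h′′(0) = -7.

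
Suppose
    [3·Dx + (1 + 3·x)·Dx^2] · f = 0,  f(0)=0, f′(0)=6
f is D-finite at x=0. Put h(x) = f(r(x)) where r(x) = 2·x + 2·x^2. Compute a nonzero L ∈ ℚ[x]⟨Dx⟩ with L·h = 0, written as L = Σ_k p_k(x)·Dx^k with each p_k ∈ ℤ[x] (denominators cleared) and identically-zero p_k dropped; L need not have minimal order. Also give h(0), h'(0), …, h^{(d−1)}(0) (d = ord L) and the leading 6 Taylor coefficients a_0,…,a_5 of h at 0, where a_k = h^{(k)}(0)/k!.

L = (4 + 12·x + 12·x^2)·Dx + (1 + 8·x + 18·x^2 + 12·x^3)·Dx^2  (order 2).
h: a_k = 0, 12, -24, 72, -252, 4752/5, …
ICs: h(0) = 0, h′(0) = 12.

f: a_k = 0, 6, -9, 18, -81/2, 486/5, …
h₀=f(r): pull back L_f along r ⇒ L₀.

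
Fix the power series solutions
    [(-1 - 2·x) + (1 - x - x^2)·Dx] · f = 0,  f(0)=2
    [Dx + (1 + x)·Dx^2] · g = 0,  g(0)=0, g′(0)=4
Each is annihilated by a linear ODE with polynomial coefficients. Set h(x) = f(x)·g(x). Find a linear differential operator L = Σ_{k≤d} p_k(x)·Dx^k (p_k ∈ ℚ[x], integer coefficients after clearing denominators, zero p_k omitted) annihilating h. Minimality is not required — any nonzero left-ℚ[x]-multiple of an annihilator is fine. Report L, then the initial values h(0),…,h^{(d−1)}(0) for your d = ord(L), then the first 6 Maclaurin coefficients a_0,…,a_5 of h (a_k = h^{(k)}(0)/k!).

f: a_k = 2, 2, 4, 6, 10, 16, …
g: a_k = 0, 4, -2, 4/3, -1, 4/5, …
h₀=f·g: eliminate ⇒ L₀, order ≤ 1·2.
L = (3 + 4·x) + (1 + 7·x + 5·x^2)·Dx + (-1 + 2·x^2 + x^3)·Dx^2  (order 2).
h: a_k = 0, 8, 4, 44/3, 50/3, 494/15, …
ICs: h(0) = 0, h′(0) = 8.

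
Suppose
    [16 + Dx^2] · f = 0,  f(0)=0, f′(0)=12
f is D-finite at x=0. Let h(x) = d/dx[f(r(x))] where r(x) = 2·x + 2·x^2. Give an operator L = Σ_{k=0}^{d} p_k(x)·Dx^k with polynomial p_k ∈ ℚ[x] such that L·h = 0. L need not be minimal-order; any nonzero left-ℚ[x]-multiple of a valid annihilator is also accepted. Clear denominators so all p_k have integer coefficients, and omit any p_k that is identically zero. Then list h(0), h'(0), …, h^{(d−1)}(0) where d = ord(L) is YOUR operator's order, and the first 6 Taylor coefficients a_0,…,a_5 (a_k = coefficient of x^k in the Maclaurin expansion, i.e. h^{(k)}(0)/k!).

L = (76 + 512·x + 1536·x^2 + 2048·x^3 + 1024·x^4) + (-6 - 12·x)·Dx + (1 + 4·x + 4·x^2)·Dx^2  (order 2).
h: a_k = 24, 48, -768, -3072, 256, 23040, …
ICs: h(0) = 24, h′(0) = 48.

f: a_k = 0, 12, 0, -32, 0, 128/5, …
Substitute x→r, Dx→(1/r')Dx; clear ⇒ L₀.
Derive L from L₀ (diff closure).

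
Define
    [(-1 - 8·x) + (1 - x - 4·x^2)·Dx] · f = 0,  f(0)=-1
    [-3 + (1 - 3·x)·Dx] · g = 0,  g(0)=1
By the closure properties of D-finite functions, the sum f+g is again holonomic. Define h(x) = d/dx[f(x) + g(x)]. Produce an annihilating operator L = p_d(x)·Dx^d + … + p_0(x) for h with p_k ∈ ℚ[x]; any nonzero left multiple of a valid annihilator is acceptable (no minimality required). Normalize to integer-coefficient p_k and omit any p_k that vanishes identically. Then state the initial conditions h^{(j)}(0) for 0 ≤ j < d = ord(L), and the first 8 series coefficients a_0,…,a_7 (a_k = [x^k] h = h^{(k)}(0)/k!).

L = (54 - 288·x + 1728·x^2 - 2304·x^3 + 1728·x^4) + (-42·x - 144·x^2 + 1248·x^3 - 2088·x^4 + 1728·x^5)·Dx + (-1 + 16·x - 71·x^2 + 96·x^3 + 72·x^4 - 312·x^5 + 288·x^6)·Dx^2  (order 2).
h: a_k = 2, 8, 54, 208, 890, 3288, 12222, 43168, …
ICs: h(0) = 2, h′(0) = 8.

f: a_k = -1, -1, -5, -9, -29, -65, -181, -441, …
g: a_k = 1, 3, 9, 27, 81, 243, 729, 2187, …
L₀ := lclm(L_f,L_g); ord L₀ ≤ 1+1.
h₀' ⇒ L via d/dx closure of L₀.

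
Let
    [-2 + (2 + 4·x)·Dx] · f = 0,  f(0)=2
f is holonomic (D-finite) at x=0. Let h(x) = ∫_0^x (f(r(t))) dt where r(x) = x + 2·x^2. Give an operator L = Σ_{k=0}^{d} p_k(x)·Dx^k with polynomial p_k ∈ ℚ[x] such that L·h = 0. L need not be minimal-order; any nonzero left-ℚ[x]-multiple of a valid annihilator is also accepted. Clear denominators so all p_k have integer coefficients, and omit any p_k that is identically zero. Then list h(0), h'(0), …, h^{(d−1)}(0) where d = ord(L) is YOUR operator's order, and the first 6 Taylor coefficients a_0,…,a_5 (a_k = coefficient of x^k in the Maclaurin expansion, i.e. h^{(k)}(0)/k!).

f: a_k = 2, 2, -1, 1, -5/4, 7/4, …
Change of var in L_f (x↦r) gives L₀.
h=∫h₀ ⇒ L = L₀·Dx.
L = (-1 - 4·x)·Dx + (1 + 2·x + 4·x^2)·Dx^2  (order 2).
h: a_k = 0, 2, 1, 1, -3/4, 3/20, …
ICs: h(0) = 0, h′(0) = 2.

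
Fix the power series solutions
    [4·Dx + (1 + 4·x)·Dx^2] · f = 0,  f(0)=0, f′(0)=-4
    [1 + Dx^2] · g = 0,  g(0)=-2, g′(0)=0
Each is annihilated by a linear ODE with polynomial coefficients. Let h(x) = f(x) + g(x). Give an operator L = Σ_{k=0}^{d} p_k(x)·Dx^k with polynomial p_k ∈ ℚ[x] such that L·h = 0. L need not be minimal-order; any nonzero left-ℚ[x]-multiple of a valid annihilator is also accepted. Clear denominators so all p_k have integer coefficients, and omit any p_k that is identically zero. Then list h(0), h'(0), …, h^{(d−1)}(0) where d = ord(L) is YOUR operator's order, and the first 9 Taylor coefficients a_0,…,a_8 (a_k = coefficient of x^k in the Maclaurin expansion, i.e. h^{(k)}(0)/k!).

L = (388 + 32·x + 64·x^2)·Dx + (33 + 140·x + 48·x^2 + 64·x^3)·Dx^2 + (388 + 32·x + 64·x^2)·Dx^3 + (33 + 140·x + 48·x^2 + 64·x^3)·Dx^4  (order 4).
h: a_k = -2, -4, 9, -64/3, 767/12, -1024/5, 245761/360, -16384/7, 165150719/20160, …
ICs: h(0) = -2, h′(0) = -4, h′′(0) = 18, h′′′(0) = -128.

f: a_k = 0, -4, 8, -64/3, 64, -1024/5, 2048/3, -16384/7, 8192, …
g: a_k = -2, 0, 1, 0, -1/12, 0, 1/360, 0, -1/20160, …
h₀=f+g: left-lcm gives L₀, ord ≤ 4.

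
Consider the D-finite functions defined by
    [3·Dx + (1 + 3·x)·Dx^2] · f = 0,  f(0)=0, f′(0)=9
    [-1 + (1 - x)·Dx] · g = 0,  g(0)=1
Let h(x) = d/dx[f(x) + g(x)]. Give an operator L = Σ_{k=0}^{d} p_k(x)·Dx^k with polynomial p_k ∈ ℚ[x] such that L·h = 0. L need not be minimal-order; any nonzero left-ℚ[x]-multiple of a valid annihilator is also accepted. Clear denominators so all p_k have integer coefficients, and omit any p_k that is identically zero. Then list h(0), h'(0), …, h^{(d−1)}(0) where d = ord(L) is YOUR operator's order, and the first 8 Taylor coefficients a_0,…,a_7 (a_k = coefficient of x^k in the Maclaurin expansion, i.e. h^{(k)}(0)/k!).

f: a_k = 0, 9, -27/2, 27, -243/4, 729/5, -729/2, 6561/7, …
g: a_k = 1, 1, 1, 1, 1, 1, 1, 1, …
h₀=f+g: left-lcm gives L₀, ord ≤ 3.
h₀' ⇒ L via d/dx closure of L₀.
L = (-54 - 18·x) + (12 - 72·x - 36·x^2)·Dx + (5 + 13·x - 9·x^2 - 9·x^3)·Dx^2  (order 2).
h: a_k = 10, -25, 84, -239, 734, -2181, 6568, -19675, …
ICs: h(0) = 10, h′(0) = -25.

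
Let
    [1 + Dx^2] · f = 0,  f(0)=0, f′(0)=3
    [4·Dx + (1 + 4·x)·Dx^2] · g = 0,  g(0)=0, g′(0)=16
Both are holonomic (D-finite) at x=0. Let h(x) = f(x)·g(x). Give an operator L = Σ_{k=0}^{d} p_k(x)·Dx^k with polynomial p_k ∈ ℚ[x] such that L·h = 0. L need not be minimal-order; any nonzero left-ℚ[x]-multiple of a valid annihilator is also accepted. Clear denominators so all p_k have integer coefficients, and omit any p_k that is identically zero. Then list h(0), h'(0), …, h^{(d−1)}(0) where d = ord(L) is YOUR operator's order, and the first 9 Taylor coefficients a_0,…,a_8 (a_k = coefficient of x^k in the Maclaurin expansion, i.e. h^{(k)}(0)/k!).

f: a_k = 0, 3, 0, -1/2, 0, 1/40, 0, -1/1680, 0, …
g: a_k = 0, 16, -32, 256/3, -256, 4096/5, -8192/3, 65536/7, -32768, …
Sym-product of L_f,L_g gives L₀ (≤ ord 4).
L = (-147 - 144·x - 224·x^2 + 256·x^3 + 256·x^4) + (-56 - 160·x + 384·x^2 + 512·x^3)·Dx + (-150 - 160·x - 192·x^2 + 512·x^3 + 512·x^4)·Dx^2 + (-56 - 160·x + 384·x^2 + 512·x^3)·Dx^3 + (-3 - 16·x + 32·x^2 + 256·x^3 + 256·x^4)·Dx^4  (order 4).
h: a_k = 0, 0, 48, -96, 248, -752, 7246/3, -40324/5, 581267/21, …
ICs: h(0) = 0, h′(0) = 0, h′′(0) = 96, h′′′(0) = -576.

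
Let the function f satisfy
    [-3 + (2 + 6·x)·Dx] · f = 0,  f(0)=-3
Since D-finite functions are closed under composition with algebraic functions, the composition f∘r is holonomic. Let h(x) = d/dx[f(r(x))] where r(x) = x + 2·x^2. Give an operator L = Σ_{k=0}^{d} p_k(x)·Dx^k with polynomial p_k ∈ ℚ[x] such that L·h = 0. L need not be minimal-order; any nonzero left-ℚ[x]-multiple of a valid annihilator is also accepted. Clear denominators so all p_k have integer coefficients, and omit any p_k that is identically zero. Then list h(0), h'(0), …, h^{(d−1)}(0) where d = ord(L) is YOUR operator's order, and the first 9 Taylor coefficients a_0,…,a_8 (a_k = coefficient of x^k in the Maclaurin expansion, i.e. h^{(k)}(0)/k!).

f: a_k = -3, -9/2, 27/8, -81/16, 1215/128, -5103/256, 45927/1024, -216513/2048, 8444007/32768, …
f∘r: x↦r, Dx↦Dx/r' in L_f ⇒ L₀.
Differentiate: ansatz ord ≤ ord L₀ ⇒ L.
L = 5 + (-2 - 14·x - 36·x^2 - 48·x^3)·Dx  (order 1).
h: a_k = -9/2, -45/4, 405/16, -945/32, -6075/256, 100845/512, -876015/2048, 846855/4096, 106058565/65536, …
ICs: h(0) = -9/2.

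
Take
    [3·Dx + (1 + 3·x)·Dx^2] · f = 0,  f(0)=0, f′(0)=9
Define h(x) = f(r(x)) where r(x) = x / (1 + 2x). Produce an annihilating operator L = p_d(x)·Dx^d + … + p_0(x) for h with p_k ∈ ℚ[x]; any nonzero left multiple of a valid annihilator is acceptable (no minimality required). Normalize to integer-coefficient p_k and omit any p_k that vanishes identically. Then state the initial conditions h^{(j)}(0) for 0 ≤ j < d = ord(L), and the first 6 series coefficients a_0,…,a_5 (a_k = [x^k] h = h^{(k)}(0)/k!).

f: a_k = 0, 9, -27/2, 27, -243/4, 729/5, …
h₀=f(r): pull back L_f along r ⇒ L₀.
L = (7 + 20·x)·Dx + (1 + 7·x + 10·x^2)·Dx^2  (order 2).
h: a_k = 0, 9, -63/2, 117, -1827/4, 9279/5, …
ICs: h(0) = 0, h′(0) = 9.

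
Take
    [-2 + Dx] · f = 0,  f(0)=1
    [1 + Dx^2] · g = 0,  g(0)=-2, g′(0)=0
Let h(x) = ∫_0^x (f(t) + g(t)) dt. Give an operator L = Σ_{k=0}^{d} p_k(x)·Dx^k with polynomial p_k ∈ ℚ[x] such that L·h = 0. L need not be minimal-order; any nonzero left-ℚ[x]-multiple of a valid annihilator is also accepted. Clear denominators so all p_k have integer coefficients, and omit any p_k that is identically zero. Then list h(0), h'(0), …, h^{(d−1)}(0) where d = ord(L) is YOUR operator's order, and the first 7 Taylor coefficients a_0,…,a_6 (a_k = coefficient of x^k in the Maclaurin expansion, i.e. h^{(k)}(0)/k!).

L = -2·Dx + Dx^2 - 2·Dx^3 + Dx^4  (order 4).
h: a_k = 0, -1, 1, 1, 1/3, 7/60, 2/45, …
ICs: h(0) = 0, h′(0) = -1, h′′(0) = 2, h′′′(0) = 6.

f: a_k = 1, 2, 2, 4/3, 2/3, 4/15, 4/45, …
g: a_k = -2, 0, 1, 0, -1/12, 0, 1/360, …
Sum ⇒ L₀ = lclm(L_f,L_g) in ℚ(x)⟨Dx⟩.
h=∫h₀ ⇒ L = L₀·Dx.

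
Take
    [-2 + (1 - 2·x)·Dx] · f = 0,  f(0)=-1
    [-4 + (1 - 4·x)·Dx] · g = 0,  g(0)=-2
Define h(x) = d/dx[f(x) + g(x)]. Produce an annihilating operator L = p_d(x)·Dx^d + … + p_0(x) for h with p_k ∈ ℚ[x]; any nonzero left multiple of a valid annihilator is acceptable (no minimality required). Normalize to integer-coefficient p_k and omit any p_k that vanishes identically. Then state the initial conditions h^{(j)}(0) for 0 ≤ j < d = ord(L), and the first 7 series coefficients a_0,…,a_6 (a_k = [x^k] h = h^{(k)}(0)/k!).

f: a_k = -1, -2, -4, -8, -16, -32, -64, …
g: a_k = -2, -8, -32, -128, -512, -2048, -8192, …
Weyl lclm of L_f,L_g ⇒ L₀ (ord ≤ 2).
Derive L from L₀ (diff closure).
L = 48 + (-18 + 48·x)·Dx + (1 - 6·x + 8·x^2)·Dx^2  (order 2).
h: a_k = -10, -72, -408, -2112, -10400, -49536, -230272, …
ICs: h(0) = -10, h′(0) = -72.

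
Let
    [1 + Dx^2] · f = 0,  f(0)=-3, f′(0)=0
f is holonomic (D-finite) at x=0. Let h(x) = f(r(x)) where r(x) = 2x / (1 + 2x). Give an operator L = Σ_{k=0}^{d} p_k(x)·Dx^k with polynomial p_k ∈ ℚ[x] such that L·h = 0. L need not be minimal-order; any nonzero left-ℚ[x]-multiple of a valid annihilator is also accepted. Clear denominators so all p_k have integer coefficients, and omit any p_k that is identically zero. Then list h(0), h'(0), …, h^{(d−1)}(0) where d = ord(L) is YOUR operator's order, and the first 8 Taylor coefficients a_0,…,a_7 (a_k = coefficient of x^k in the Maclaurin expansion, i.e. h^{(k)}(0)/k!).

f: a_k = -3, 0, 3/2, 0, -1/8, 0, 1/240, 0, …
f∘r: x↦r, Dx↦Dx/r' in L_f ⇒ L₀.
L = 4 + (4 + 24·x + 48·x^2 + 32·x^3)·Dx + (1 + 8·x + 24·x^2 + 32·x^3 + 16·x^4)·Dx^2  (order 2).
h: a_k = -3, 0, 6, -24, 70, -176, 6004/15, -4176/5, …
ICs: h(0) = -3, h′(0) = 0.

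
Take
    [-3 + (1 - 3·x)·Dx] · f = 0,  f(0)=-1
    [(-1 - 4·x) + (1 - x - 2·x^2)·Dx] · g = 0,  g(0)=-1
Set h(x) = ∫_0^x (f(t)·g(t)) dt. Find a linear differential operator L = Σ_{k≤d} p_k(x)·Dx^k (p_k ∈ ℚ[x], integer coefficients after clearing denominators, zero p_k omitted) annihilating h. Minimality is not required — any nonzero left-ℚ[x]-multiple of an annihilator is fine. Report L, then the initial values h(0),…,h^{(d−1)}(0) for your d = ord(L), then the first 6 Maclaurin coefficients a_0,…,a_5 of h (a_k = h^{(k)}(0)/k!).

f: a_k = -1, -3, -9, -27, -81, -243, …
g: a_k = -1, -1, -3, -5, -11, -21, …
Product ⇒ symmetric product L₀, ord ≤ 1.
Integrate: L := L₀·Dx.
L = (-4 + 2·x + 18·x^2)·Dx + (1 - 4·x + x^2 + 6·x^3)·Dx^2  (order 2).
h: a_k = 0, 1, 2, 5, 25/2, 161/5, …
ICs: h(0) = 0, h′(0) = 1.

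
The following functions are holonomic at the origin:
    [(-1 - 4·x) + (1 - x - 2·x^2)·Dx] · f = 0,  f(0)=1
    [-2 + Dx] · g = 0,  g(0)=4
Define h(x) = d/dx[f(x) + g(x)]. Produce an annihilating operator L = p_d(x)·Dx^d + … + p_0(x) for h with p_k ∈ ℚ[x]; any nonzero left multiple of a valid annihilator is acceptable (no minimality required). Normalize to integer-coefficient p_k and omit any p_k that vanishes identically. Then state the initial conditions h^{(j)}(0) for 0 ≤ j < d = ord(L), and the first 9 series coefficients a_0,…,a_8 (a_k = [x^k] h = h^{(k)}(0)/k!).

L = (18 + 132·x + 144·x^2 + 288·x^3 + 96·x^4) + (-13 - 68·x - 94·x^2 - 112·x^3 + 40·x^4 + 32·x^5)·Dx + (2 + x + 11·x^2 - 16·x^3 - 44·x^4 - 16·x^5)·Dx^2  (order 2).
h: a_k = 9, 22, 31, 164/3, 331/3, 3902/15, 26807/45, 430984/315, 966751/315, …
ICs: h(0) = 9, h′(0) = 22.

f: a_k = 1, 1, 3, 5, 11, 21, 43, 85, 171, …
g: a_k = 4, 8, 8, 16/3, 8/3, 16/15, 16/45, 32/315, 8/315, …
Sum ⇒ L₀ = lclm(L_f,L_g) in ℚ(x)⟨Dx⟩.
h₀' ⇒ L via d/dx closure of L₀.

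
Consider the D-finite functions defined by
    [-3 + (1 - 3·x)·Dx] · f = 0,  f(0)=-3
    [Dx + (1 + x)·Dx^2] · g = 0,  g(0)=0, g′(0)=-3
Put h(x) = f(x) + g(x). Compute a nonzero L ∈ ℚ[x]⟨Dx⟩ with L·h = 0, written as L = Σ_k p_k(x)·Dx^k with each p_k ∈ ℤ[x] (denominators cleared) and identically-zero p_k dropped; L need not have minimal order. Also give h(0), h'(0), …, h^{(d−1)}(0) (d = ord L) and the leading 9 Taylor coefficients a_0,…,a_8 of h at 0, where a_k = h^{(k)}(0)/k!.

f: a_k = -3, -9, -27, -81, -243, -729, -2187, -6561, -19683, …
g: a_k = 0, -3, 3/2, -1, 3/4, -3/5, 1/2, -3/7, 3/8, …
Weyl lclm of L_f,L_g ⇒ L₀ (ord ≤ 3).
L = (66 + 18·x)·Dx + (52 + 120·x + 36·x^2)·Dx^2 + (-7 + 11·x + 27·x^2 + 9·x^3)·Dx^3  (order 3).
h: a_k = -3, -12, -51/2, -82, -969/4, -3648/5, -4373/2, -45930/7, -157461/8, …
ICs: h(0) = -3, h′(0) = -12, h′′(0) = -51.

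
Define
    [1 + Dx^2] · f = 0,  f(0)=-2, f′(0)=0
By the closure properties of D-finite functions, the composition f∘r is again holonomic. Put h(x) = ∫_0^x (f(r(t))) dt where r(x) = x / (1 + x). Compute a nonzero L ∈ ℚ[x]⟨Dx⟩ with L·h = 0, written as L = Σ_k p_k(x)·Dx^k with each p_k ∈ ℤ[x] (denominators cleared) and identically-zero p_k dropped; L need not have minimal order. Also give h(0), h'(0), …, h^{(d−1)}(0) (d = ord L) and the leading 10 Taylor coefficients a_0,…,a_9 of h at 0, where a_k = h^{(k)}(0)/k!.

f: a_k = -2, 0, 1, 0, -1/12, 0, 1/360, 0, -1/20160, 0, …
f∘r: x↦r, Dx↦Dx/r' in L_f ⇒ L₀.
h=∫h₀ ⇒ L = L₀·Dx.
L = Dx + (2 + 6·x + 6·x^2 + 2·x^3)·Dx^2 + (1 + 4·x + 6·x^2 + 4·x^3 + x^4)·Dx^3  (order 3).
h: a_k = 0, -2, 0, 1/3, -1/2, 7/12, -11/18, 1501/2520, -87/160, 16699/36288, …
ICs: h(0) = 0, h′(0) = -2, h′′(0) = 0.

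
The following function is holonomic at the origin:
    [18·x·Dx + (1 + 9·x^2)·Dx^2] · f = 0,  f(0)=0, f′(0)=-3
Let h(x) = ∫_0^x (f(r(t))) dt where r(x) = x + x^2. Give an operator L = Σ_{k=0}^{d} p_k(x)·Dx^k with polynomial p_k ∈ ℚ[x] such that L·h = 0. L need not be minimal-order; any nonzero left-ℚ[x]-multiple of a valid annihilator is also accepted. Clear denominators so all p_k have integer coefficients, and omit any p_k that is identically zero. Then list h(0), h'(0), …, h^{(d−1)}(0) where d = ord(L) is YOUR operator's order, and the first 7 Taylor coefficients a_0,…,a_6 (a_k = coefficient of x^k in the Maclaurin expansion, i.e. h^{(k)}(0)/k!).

L = (-2 + 18·x + 72·x^2 + 108·x^3 + 54·x^4)·Dx^2 + (1 + 2·x + 9·x^2 + 36·x^3 + 45·x^4 + 18·x^5)·Dx^3  (order 3).
h: a_k = 0, 0, -3/2, -1, 9/4, 27/5, -18/5, …
ICs: h(0) = 0, h′(0) = 0, h′′(0) = -3.

f: a_k = 0, -3, 0, 9, 0, -243/5, 0, …
h₀=f(r): pull back L_f along r ⇒ L₀.
h=∫₀ˣh₀: take L = L₀·Dx.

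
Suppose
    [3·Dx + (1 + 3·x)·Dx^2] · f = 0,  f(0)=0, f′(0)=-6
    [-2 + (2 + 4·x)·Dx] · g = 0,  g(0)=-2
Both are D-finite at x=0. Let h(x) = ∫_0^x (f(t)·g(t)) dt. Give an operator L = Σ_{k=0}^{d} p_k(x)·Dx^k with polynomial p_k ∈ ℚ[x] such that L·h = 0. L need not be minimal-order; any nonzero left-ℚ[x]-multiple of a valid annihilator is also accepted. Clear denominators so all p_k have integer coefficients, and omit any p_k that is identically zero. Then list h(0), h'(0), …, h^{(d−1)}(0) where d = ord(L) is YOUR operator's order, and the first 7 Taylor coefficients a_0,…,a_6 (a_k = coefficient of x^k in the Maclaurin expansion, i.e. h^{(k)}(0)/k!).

L = 3·x·Dx + (1 + 2·x)·Dx^2 + (1 + 7·x + 16·x^2 + 12·x^3)·Dx^3  (order 3).
h: a_k = 0, 0, 6, -2, 3, -6, 263/20, …
ICs: h(0) = 0, h′(0) = 0, h′′(0) = 12.

f: a_k = 0, -6, 9, -18, 81/2, -486/5, 243, …
g: a_k = -2, -2, 1, -1, 5/4, -7/4, 21/8, …
f·g: L₀ = L_f ⊗_s L_g, ord ≤ 2·1.
Integrate: L := L₀·Dx.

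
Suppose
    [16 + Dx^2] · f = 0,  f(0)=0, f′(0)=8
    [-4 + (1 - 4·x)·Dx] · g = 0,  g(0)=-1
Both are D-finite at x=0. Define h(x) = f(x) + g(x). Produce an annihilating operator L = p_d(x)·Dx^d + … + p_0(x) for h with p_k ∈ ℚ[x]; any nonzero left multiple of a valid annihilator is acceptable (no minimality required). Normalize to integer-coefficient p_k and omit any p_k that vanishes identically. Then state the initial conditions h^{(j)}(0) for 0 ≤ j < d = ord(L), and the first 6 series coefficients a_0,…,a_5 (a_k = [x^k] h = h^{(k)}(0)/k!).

f: a_k = 0, 8, 0, -64/3, 0, 256/15, …
g: a_k = -1, -4, -16, -64, -256, -1024, …
f+g: L₀ = lclm(L_f,L_g), ord ≤ 2+1.
L = (-448 + 512·x - 1024·x^2) + (48 - 320·x + 768·x^2 - 1024·x^3)·Dx + (-28 + 32·x - 64·x^2)·Dx^2 + (3 - 20·x + 48·x^2 - 64·x^3)·Dx^3  (order 3).
h: a_k = -1, 4, -16, -256/3, -256, -15104/15, …
ICs: h(0) = -1, h′(0) = 4, h′′(0) = -32.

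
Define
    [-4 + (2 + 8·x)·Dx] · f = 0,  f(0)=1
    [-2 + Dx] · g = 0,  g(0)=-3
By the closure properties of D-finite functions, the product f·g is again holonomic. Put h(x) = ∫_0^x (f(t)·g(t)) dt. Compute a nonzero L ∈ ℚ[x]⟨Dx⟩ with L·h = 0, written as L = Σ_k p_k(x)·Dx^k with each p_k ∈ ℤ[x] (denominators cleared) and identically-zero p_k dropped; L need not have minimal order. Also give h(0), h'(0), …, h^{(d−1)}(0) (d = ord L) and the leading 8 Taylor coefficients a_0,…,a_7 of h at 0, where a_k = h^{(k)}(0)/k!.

f: a_k = 1, 2, -2, 4, -10, 28, -84, 264, …
g: a_k = -3, -6, -6, -4, -2, -4/5, -4/15, -8/105, …
L₀ := L_f ⊗_s L_g (sym. prod.), ord ≤ 1.
h=∫h₀ ⇒ L = L₀·Dx.
L = (-4 - 8·x)·Dx + (1 + 4·x)·Dx^2  (order 2).
h: a_k = 0, -3, -6, -4, -4, 8/5, -112/15, 1952/105, …
ICs: h(0) = 0, h′(0) = -3.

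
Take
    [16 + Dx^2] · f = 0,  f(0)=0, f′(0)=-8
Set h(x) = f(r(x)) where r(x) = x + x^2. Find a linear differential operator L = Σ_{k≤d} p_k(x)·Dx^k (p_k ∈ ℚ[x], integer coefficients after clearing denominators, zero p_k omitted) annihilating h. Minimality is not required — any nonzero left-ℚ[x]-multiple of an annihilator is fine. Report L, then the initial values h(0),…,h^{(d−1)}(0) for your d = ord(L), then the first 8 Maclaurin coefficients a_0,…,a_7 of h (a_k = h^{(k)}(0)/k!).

f: a_k = 0, -8, 0, 64/3, 0, -256/15, 0, 2048/315, …
Substitute x→r, Dx→(1/r')Dx; clear ⇒ L₀.
L = (16 + 96·x + 192·x^2 + 128·x^3) - 2·Dx + (1 + 2·x)·Dx^2  (order 2).
h: a_k = 0, -8, -8, 64/3, 64, 704/15, -64, -51712/315, …
ICs: h(0) = 0, h′(0) = -8.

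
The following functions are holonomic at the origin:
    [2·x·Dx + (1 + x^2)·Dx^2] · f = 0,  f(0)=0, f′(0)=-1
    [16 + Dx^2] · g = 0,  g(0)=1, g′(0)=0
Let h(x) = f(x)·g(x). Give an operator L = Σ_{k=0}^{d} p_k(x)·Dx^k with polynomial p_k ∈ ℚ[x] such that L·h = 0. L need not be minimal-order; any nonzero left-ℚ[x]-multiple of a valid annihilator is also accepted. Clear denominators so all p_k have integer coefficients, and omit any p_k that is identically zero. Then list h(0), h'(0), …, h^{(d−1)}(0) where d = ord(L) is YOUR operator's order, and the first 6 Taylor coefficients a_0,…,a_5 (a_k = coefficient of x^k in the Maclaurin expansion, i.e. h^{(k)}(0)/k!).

L = (5440 + 19136·x^2 + 25856·x^4 + 16384·x^6 + 4096·x^8) + (1152·x + 3200·x^3 + 3072·x^5 + 1024·x^7)·Dx + (612 + 2252·x^2 + 3168·x^4 + 2048·x^6 + 512·x^8)·Dx^2 + (72·x + 200·x^3 + 192·x^5 + 64·x^7)·Dx^3 + (17 + 66·x^2 + 97·x^4 + 64·x^6 + 16·x^8)·Dx^4  (order 4).
h: a_k = 0, -1, 0, 25/3, 0, -203/15, …
ICs: h(0) = 0, h′(0) = -1, h′′(0) = 0, h′′′(0) = 50.

f: a_k = 0, -1, 0, 1/3, 0, -1/5, …
g: a_k = 1, 0, -8, 0, 32/3, 0, …
h₀=f·g: eliminate ⇒ L₀, order ≤ 2·2.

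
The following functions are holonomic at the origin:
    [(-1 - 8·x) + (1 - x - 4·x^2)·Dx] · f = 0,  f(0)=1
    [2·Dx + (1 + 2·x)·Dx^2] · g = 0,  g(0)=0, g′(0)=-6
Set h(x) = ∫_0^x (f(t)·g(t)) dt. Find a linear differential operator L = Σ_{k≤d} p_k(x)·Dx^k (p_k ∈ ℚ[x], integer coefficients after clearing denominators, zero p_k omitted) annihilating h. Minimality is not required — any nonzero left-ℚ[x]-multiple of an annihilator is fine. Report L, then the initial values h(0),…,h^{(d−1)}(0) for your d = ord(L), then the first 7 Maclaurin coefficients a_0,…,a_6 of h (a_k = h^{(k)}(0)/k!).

L = (10 + 32·x)·Dx + (22·x + 40·x^2)·Dx^2 + (-1 - x + 6·x^2 + 8·x^3)·Dx^3  (order 3).
h: a_k = 0, 0, -3, 0, -8, -4, -418/15, …
ICs: h(0) = 0, h′(0) = 0, h′′(0) = -6.

f: a_k = 1, 1, 5, 9, 29, 65, 181, …
g: a_k = 0, -6, 6, -8, 12, -96/5, 32, …
L₀ := L_f ⊗_s L_g (sym. prod.), ord ≤ 2.
h=∫₀ˣh₀: take L = L₀·Dx.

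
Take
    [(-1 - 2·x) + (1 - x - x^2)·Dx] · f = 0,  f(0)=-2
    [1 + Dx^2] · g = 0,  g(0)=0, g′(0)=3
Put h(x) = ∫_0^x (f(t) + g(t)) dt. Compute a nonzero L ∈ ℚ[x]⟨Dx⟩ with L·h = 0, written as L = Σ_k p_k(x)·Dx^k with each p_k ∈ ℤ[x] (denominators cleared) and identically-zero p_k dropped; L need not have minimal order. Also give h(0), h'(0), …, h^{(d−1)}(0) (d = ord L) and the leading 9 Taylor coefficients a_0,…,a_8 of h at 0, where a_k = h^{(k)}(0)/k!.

f: a_k = -2, -2, -4, -6, -10, -16, -26, -42, -68, …
g: a_k = 0, 3, 0, -1/2, 0, 1/40, 0, -1/1680, 0, …
Weyl lclm of L_f,L_g ⇒ L₀ (ord ≤ 3).
h=∫h₀ ⇒ L = L₀·Dx.
L = (19 + 48·x + 31·x^2 + 24·x^3 + 5·x^4 + 2·x^5)·Dx + (-5 + x + 4·x^2 + 7·x^3 + 6·x^4 + 3·x^5 + x^6)·Dx^2 + (19 + 48·x + 31·x^2 + 24·x^3 + 5·x^4 + 2·x^5)·Dx^3 + (-5 + x + 4·x^2 + 7·x^3 + 6·x^4 + 3·x^5 + x^6)·Dx^4  (order 4).
h: a_k = 0, -2, 1/2, -4/3, -13/8, -2, -213/80, -26/7, -70561/13440, …
ICs: h(0) = 0, h′(0) = -2, h′′(0) = 1, h′′′(0) = -8.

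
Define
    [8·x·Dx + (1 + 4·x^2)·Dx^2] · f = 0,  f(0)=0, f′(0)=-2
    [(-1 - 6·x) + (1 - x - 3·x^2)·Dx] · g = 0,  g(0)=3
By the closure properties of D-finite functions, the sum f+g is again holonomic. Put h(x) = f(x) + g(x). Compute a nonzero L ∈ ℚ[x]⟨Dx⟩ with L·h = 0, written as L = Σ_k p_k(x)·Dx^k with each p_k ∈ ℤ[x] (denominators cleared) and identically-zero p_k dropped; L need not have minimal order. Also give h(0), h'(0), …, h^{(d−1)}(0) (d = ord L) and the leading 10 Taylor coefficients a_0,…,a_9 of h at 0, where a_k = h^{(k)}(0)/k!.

f: a_k = 0, -2, 0, 8/3, 0, -32/5, 0, 128/7, 0, -512/9, …
g: a_k = 3, 3, 12, 21, 57, 120, 291, 651, 1524, 3477, …
f+g: L₀ = lclm(L_f,L_g), ord ≤ 2+1.
L = (32 - 128·x - 1488·x^2 - 2880·x^3 - 8424·x^4 - 2592·x^6)·Dx + (-25 - 160·x - 214·x^2 - 1188·x^3 - 2628·x^4 - 6264·x^5 - 432·x^6 - 2592·x^7)·Dx^2 + (4 + 9·x + 54·x^2 - 66·x^3 - x^4 - 444·x^5 - 720·x^6 - 144·x^7 - 432·x^8)·Dx^3  (order 3).
h: a_k = 3, 1, 12, 71/3, 57, 568/5, 291, 4685/7, 1524, 30781/9, …
ICs: h(0) = 3, h′(0) = 1, h′′(0) = 24.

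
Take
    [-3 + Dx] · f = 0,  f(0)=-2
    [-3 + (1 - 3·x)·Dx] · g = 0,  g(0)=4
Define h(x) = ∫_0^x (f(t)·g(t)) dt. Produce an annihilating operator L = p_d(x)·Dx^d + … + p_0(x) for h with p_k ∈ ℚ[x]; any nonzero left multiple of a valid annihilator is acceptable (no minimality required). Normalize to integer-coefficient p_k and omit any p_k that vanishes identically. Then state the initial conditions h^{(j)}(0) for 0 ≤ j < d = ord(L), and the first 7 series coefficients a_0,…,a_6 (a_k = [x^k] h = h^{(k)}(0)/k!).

L = (6 - 9·x)·Dx + (-1 + 3·x)·Dx^2  (order 2).
h: a_k = 0, -8, -24, -60, -144, -351, -4401/5, …
ICs: h(0) = 0, h′(0) = -8.

f: a_k = -2, -6, -9, -9, -27/4, -81/20, -81/40, …
g: a_k = 4, 12, 36, 108, 324, 972, 2916, …
Product ⇒ symmetric product L₀, ord ≤ 1.
h=∫₀ˣh₀: take L = L₀·Dx.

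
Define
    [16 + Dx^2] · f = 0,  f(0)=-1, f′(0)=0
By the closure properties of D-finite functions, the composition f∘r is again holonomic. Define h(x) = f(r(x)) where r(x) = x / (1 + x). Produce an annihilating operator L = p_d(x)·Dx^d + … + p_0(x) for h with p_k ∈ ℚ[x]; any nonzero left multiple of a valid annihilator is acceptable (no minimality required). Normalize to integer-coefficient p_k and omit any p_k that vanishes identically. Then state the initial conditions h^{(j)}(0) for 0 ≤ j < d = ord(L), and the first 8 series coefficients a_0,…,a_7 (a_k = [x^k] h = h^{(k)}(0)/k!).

f: a_k = -1, 0, 8, 0, -32/3, 0, 256/45, 0, …
Change of var in L_f (x↦r) gives L₀.
L = 16 + (2 + 6·x + 6·x^2 + 2·x^3)·Dx + (1 + 4·x + 6·x^2 + 4·x^3 + x^4)·Dx^2  (order 2).
h: a_k = -1, 0, 8, -16, 40/3, 32/3, -2744/45, 656/5, …
ICs: h(0) = -1, h′(0) = 0.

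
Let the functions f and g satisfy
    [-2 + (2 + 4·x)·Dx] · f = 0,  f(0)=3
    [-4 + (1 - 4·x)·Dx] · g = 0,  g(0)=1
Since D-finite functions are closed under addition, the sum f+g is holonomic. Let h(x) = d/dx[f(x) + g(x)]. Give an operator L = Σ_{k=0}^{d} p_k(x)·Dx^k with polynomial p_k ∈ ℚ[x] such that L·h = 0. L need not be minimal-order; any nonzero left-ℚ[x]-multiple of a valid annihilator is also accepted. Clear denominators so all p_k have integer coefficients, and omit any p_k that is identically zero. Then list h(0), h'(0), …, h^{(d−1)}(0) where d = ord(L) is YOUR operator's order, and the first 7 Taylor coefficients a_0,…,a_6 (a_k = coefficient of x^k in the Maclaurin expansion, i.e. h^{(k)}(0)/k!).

L = (-40 - 32·x) + (-31 - 136·x - 112·x^2)·Dx + (3 - 2·x - 32·x^2 - 32·x^3)·Dx^2  (order 2).
h: a_k = 7, 29, 393/2, 2033/2, 41065/8, 196419/8, 1835701/16, …
ICs: h(0) = 7, h′(0) = 29.

f: a_k = 3, 3, -3/2, 3/2, -15/8, 21/8, -63/16, …
g: a_k = 1, 4, 16, 64, 256, 1024, 4096, …
h₀=f+g: left-lcm gives L₀, ord ≤ 2.
Differentiate: ansatz ord ≤ ord L₀ ⇒ L.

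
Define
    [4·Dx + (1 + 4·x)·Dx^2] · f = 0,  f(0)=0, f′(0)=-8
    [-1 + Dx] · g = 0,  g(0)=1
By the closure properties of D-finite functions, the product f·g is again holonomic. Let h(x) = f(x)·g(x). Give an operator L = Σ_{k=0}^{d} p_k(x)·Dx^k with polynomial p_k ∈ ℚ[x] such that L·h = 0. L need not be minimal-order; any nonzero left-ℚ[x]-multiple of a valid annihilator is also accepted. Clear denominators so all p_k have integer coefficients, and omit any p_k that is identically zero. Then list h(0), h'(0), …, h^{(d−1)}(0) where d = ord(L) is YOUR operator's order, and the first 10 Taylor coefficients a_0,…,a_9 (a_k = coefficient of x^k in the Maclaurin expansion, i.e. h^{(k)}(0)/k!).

L = (-3 + 4·x) + (2 - 8·x)·Dx + (1 + 4·x)·Dx^2  (order 2).
h: a_k = 0, -8, 8, -92/3, 92, -1503/5, 9119/9, -2205587/630, 1109003/90, -665269331/15120, …
ICs: h(0) = 0, h′(0) = -8.

f: a_k = 0, -8, 16, -128/3, 128, -2048/5, 4096/3, -32768/7, 16384, -524288/9, …
g: a_k = 1, 1, 1/2, 1/6, 1/24, 1/120, 1/720, 1/5040, 1/40320, 1/362880, …
h₀=f·g: eliminate ⇒ L₀, order ≤ 2·1.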